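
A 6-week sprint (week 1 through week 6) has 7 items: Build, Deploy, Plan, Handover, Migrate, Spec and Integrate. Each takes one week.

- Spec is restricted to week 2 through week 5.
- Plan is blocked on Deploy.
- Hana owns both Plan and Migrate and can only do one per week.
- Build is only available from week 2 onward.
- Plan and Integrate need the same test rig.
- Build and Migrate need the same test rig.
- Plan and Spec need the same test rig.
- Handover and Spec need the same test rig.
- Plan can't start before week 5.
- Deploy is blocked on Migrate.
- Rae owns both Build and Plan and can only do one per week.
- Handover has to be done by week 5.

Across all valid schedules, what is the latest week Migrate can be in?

week 4

Downstream work caps Migrate at week 4.
Migrate at week 4 is achievable: Deploy=week 5; Integrate=week 1; Spec=week 2; Build=week 2; Handover=week 1; Plan=week 6; Migrate=week 4.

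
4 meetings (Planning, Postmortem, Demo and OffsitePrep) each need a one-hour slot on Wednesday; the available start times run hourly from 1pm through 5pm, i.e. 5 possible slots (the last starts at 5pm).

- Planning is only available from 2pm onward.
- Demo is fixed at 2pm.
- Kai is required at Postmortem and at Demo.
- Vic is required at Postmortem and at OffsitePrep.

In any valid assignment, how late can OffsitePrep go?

OffsitePrep at 5pm is achievable: Postmortem in 1pm; OffsitePrep in 5pm; Planning in 2pm; Demo in 2pm.

5pm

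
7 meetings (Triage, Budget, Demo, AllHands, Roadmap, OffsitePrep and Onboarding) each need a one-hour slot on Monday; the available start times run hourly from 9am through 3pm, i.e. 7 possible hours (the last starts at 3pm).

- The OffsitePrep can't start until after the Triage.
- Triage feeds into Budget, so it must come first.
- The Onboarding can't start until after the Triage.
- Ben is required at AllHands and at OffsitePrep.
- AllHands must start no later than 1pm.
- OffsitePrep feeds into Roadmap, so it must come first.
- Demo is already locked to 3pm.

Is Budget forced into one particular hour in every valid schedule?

Budget can be 10am (e.g. Roadmap -> 11am; AllHands -> 9am; Demo -> 3pm; Onboarding -> 10am; Budget -> 10am; Triage -> 9am; OffsitePrep -> 10am) or 11am (e.g. Demo in 3pm, Triage in 9am, OffsitePrep in 10am, AllHands in 9am, Onboarding in 10am, Budget in 11am, Roadmap in 11am).

No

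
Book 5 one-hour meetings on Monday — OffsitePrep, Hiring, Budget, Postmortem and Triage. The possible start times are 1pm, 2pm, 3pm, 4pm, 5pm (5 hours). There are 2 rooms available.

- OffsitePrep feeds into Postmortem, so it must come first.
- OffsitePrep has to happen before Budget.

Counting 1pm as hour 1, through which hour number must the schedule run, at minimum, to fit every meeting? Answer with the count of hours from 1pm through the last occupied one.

3

The precedence chain requires at least 2 distinct hours.
With at most 2 per hour and 5 meetings, at least 3 hours are needed.
3 works (last occupied hour: 3pm): for example Postmortem -> 2pm, OffsitePrep -> 1pm, Triage -> 3pm, Budget -> 2pm, Hiring -> 1pm.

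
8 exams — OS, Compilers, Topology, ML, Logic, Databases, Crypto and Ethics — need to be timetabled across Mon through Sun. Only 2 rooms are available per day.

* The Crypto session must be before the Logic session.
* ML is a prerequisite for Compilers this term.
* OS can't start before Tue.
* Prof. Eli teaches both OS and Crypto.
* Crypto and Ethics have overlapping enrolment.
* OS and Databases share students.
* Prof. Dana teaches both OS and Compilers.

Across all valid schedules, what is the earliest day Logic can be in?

Precedence pushes Logic to at least Tue.
Logic at Tue is achievable: Ethics -> Thu; Compilers -> Wed; ML -> Mon; Topology -> Wed; Logic -> Tue; OS -> Tue; Crypto -> Mon; Databases -> Thu.

Tue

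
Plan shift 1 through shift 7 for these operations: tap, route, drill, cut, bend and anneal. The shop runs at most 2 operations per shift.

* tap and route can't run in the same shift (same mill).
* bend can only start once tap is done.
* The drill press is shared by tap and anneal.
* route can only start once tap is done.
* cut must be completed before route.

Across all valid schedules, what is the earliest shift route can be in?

shift 2

Precedence pushes route to at least shift 2.
route at shift 2 is achievable: bend -> shift 2, cut -> shift 1, anneal -> shift 3, route -> shift 2, tap -> shift 1, drill -> shift 3.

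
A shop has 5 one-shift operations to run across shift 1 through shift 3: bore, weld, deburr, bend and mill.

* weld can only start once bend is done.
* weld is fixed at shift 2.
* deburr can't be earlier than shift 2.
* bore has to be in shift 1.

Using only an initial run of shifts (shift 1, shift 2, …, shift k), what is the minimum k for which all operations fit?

The precedence chain requires at least 2 distinct shifts.
2 works (last occupied shift: shift 2): for example deburr=shift 2, bend=shift 1, weld=shift 2, bore=shift 1, mill=shift 1.

2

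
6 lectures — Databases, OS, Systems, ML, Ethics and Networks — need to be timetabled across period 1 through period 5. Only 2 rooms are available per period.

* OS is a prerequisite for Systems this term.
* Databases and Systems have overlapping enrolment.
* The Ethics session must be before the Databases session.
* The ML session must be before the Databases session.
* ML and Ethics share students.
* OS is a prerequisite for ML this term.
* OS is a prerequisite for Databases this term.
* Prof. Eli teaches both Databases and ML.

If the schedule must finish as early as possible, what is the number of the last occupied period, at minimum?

period 3

The precedence chain requires at least 3 distinct periods.
With at most 2 per period and 6 lectures, at least 3 periods are needed.
3 works (last occupied period: period 3): for example OS in period 1; ML in period 2; Databases in period 3; Ethics in period 1; Systems in period 2; Networks in period 3.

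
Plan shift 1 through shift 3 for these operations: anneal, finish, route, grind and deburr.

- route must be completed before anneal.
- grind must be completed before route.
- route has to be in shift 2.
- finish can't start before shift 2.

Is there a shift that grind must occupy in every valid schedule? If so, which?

Downstream work caps grind at shift 1.
So grind is pinned to shift 1.

shift 1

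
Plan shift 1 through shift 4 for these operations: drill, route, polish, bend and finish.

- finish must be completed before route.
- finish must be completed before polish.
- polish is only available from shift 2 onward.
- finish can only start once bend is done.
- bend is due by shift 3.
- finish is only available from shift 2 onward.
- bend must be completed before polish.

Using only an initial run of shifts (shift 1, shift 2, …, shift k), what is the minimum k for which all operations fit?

The precedence chain requires at least 3 distinct shifts.
3 works (last occupied shift: shift 3): for example bend -> shift 1; drill -> shift 1; route -> shift 3; finish -> shift 2; polish -> shift 3.

3 shifts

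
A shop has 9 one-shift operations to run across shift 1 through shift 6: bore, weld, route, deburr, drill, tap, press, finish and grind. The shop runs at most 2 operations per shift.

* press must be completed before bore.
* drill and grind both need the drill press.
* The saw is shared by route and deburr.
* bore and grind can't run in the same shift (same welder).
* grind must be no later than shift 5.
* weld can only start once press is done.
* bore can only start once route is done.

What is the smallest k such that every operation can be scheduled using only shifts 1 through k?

The precedence chain requires at least 2 distinct shifts.
With at most 2 per shift and 9 operations, at least 5 shifts are needed.
5 works (last occupied shift: shift 5): for example deburr=shift 3, route=shift 1, finish=shift 4, grind=shift 5, weld=shift 2, press=shift 1, drill=shift 3, bore=shift 2, tap=shift 4.

5 shifts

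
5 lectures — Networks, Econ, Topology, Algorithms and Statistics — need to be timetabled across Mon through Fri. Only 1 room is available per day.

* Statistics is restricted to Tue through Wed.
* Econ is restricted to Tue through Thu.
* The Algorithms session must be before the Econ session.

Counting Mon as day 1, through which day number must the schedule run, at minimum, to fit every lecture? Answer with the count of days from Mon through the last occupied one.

The precedence chain requires at least 2 distinct days.
With at most 1 per day and 5 lectures, at least 5 days are needed.
5 works (last occupied day: Fri): for example Networks -> Thu, Algorithms -> Mon, Statistics -> Tue, Topology -> Fri, Econ -> Wed.

5 days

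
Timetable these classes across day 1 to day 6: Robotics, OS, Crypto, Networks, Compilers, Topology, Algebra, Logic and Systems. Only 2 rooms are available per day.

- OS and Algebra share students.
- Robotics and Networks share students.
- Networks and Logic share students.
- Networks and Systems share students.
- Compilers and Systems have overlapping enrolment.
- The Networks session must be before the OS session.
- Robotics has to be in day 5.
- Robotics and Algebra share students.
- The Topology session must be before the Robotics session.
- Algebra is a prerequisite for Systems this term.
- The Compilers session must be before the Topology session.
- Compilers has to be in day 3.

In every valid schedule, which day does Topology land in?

day 4

Compilers is fixed at day 3 and must come before Topology, so Topology is at least day 4.
Robotics is fixed at day 5 and must come after Topology, so Topology is at most day 4.
So Topology must be day 4.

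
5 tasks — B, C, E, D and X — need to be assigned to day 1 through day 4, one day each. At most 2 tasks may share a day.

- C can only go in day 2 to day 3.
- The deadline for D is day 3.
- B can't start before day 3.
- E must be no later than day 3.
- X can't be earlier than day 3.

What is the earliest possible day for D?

D's own window allows nothing later than day 3.
D at day 1 is achievable: X in day 3, C in day 2, E in day 1, D in day 1, B in day 3.

day 1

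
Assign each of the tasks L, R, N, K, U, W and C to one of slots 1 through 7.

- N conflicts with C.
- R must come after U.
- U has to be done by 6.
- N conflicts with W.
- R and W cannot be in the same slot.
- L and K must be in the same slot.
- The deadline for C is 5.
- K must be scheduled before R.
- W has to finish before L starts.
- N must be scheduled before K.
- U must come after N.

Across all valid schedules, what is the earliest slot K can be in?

Precedence pushes K to at least 2; downstream work caps K at 6.
K at 3 is achievable: W -> 1; R -> 4; L -> 3; U -> 3; K -> 3; N -> 2; C -> 1.
Nothing earlier works — the conflict constraints rule out every slot before 3.

3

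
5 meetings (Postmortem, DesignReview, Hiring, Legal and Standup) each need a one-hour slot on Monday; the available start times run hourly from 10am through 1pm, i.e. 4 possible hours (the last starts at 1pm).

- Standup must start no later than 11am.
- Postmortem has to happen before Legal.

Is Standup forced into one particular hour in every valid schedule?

Standup can be 10am (e.g. Legal in 11am; Standup in 10am; Postmortem in 10am; DesignReview in 10am; Hiring in 10am) or 11am (e.g. Standup=11am, Hiring=10am, Legal=11am, DesignReview=10am, Postmortem=10am).

No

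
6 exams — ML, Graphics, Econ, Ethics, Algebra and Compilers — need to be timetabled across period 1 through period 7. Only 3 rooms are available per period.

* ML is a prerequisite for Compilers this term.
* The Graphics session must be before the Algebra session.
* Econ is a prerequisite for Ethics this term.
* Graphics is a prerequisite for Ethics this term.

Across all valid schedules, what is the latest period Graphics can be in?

Downstream work caps Graphics at period 6.
Graphics at period 6 is achievable: Econ -> period 1; Ethics -> period 7; Algebra -> period 7; Graphics -> period 6; Compilers -> period 2; ML -> period 1.

period 6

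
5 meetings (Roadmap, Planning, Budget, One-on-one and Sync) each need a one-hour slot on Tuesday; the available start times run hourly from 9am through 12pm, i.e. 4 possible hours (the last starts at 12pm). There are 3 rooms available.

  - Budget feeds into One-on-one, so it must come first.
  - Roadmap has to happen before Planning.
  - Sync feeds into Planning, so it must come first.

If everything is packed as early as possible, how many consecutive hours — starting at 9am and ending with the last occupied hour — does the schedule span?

The precedence chain requires at least 2 distinct hours.
With at most 3 per hour and 5 meetings, at least 2 hours are needed.
2 works (last occupied hour: 10am): for example Planning=10am; Roadmap=9am; One-on-one=10am; Sync=9am; Budget=9am.

2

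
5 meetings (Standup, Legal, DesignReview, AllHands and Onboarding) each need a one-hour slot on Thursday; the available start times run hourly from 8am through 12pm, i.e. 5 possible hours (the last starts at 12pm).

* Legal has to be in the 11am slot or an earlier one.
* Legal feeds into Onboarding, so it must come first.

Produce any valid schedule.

Onboarding in 9am; Standup in 8am; AllHands in 8am; DesignReview in 8am; Legal in 8am

Checking: Legal(8am) before Onboarding(9am); Legal=8am in [8am,11am].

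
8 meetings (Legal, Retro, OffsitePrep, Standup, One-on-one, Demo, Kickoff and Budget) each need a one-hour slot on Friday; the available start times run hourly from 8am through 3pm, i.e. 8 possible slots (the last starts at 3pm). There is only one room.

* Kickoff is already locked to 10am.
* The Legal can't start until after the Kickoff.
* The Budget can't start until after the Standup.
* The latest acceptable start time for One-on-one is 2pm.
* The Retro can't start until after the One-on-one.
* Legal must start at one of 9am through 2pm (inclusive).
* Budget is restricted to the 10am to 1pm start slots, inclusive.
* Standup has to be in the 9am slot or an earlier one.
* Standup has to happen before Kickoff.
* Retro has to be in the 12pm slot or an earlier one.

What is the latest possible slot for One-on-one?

One-on-one's own window allows nothing later than 2pm; downstream work caps One-on-one at 11am.
One-on-one at 11am is achievable: Standup -> 8am; Retro -> 12pm; Legal -> 2pm; OffsitePrep -> 9am; One-on-one -> 11am; Demo -> 3pm; Kickoff -> 10am; Budget -> 1pm.

11am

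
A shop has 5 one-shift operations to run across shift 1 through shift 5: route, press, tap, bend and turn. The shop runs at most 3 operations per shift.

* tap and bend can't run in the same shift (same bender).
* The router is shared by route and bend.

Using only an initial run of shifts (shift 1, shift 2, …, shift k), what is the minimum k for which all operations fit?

2

With at most 3 per shift and 5 operations, at least 2 shifts are needed.
2 works (last occupied shift: shift 2): for example turn in shift 2, bend in shift 2, press in shift 1, route in shift 1, tap in shift 1.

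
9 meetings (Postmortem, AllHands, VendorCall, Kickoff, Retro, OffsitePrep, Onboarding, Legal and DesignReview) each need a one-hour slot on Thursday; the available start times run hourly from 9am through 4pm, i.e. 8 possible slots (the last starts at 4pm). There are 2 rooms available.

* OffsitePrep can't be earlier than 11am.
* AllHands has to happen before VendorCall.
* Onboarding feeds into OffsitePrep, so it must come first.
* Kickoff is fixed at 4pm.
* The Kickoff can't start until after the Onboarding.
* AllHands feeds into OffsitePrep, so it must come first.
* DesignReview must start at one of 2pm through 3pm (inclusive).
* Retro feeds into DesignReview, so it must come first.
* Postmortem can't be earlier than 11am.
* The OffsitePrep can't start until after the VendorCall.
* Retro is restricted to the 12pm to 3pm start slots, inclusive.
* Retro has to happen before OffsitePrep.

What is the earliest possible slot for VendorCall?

Precedence pushes VendorCall to at least 10am; downstream work caps VendorCall at 3pm.
VendorCall at 10am is achievable: Kickoff -> 4pm; DesignReview -> 2pm; VendorCall -> 10am; Postmortem -> 11am; OffsitePrep -> 1pm; Onboarding -> 9am; AllHands -> 9am; Retro -> 12pm; Legal -> 10am.

10am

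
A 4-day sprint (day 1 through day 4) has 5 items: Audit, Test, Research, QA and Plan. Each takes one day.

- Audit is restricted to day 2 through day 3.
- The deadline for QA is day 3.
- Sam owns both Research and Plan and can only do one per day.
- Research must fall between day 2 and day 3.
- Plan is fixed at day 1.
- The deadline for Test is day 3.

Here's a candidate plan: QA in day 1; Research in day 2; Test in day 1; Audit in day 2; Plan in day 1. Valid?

Plan is fixed at day 1 — holds.
Sam owns both Research and Plan and can only do one per day — holds.
The deadline for QA is day 3 — holds.
The deadline for Test is day 3 — holds.
Audit is restricted to day 2 through day 3 — holds.
Research must fall between day 2 and day 3 — holds.

Yes, all constraints hold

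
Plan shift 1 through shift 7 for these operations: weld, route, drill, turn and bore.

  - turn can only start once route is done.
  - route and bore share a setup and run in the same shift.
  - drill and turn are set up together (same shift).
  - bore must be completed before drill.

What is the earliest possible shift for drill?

Precedence pushes drill to at least shift 2.
drill at shift 2 is achievable: bore=shift 1; drill=shift 2; turn=shift 2; weld=shift 1; route=shift 1.

shift 2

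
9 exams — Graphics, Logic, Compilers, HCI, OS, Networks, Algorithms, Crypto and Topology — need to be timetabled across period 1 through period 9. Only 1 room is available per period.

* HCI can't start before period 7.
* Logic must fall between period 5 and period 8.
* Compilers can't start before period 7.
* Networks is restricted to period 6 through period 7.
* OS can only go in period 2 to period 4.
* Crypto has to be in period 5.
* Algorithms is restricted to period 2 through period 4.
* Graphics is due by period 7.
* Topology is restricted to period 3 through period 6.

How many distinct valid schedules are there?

24

Splitting on Logic: it can be period 6 (8), period 7 (8), period 8 (8). Listing each branch's schedules as (Graphics, Compilers, HCI, OS, Networks, Algorithms, Crypto, Topology) by period number:
Logic=period 6: (1,8,9,2,7,3,5,4) (1,8,9,2,7,4,5,3) (1,8,9,3,7,2,5,4) (1,8,9,4,7,2,5,3) (1,9,8,2,7,3,5,4) (1,9,8,2,7,4,5,3) (1,9,8,3,7,2,5,4) (1,9,8,4,7,2,5,3) — 8.
Logic=period 7: (1,8,9,2,6,3,5,4) (1,8,9,2,6,4,5,3) (1,8,9,3,6,2,5,4) (1,8,9,4,6,2,5,3) (1,9,8,2,6,3,5,4) (1,9,8,2,6,4,5,3) (1,9,8,3,6,2,5,4) (1,9,8,4,6,2,5,3) — 8.
Logic=period 8: (1,7,9,2,6,3,5,4) (1,7,9,2,6,4,5,3) (1,7,9,3,6,2,5,4) (1,7,9,4,6,2,5,3) (1,9,7,2,6,3,5,4) (1,9,7,2,6,4,5,3) (1,9,7,3,6,2,5,4) (1,9,7,4,6,2,5,3) — 8.
Summing: 8 + 8 + 8 = 24.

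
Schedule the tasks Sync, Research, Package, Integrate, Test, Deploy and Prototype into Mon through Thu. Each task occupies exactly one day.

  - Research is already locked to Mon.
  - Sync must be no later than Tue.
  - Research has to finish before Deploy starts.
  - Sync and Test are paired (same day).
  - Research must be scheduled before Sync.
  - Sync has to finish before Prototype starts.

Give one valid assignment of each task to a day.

Prototype -> Wed, Integrate -> Mon, Package -> Mon, Test -> Tue, Deploy -> Tue, Research -> Mon, Sync -> Tue

Checking: Research(Mon) before Deploy(Tue); Research(Mon) before Sync(Tue); Sync(Tue) before Prototype(Wed); Sync = Test = Tue; Research=Mon in [Mon,Mon]; Sync=Tue in [Mon,Tue].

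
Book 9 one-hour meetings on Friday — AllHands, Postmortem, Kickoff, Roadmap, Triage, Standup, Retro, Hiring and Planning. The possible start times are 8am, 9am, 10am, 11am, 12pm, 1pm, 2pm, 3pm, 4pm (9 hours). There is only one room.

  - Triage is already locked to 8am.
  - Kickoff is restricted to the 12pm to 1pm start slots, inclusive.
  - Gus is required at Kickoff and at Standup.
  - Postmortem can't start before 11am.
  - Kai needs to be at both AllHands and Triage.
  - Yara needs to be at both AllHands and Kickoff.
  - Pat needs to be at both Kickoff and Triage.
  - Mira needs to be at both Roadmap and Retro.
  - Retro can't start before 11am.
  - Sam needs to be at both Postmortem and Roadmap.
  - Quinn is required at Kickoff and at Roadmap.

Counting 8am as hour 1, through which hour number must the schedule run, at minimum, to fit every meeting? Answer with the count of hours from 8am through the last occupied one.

With at most 1 per hour and 9 meetings, at least 9 hours are needed.
Kickoff can't be placed before 12pm — that is hour 5 counting from 8am — so the schedule must run through at least 5 hours.
9 works (last occupied hour: 4pm): for example Retro in 1pm; Roadmap in 10am; Kickoff in 12pm; Postmortem in 11am; Triage in 8am; Hiring in 3pm; Planning in 4pm; Standup in 2pm; AllHands in 9am.

9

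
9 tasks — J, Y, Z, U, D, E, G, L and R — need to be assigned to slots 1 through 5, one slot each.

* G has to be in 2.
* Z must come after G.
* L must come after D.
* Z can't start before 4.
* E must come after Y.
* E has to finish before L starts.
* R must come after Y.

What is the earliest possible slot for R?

2

Precedence pushes R to at least 2.
R at 2 is achievable: U -> 1, D -> 1, G -> 2, E -> 2, R -> 2, Z -> 4, Y -> 1, L -> 3, J -> 1.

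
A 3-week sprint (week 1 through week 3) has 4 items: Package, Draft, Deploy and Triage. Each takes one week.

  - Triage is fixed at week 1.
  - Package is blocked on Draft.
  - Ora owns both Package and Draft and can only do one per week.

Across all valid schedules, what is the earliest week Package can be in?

Precedence pushes Package to at least week 2.
Package at week 2 is achievable: Package=week 2; Draft=week 1; Triage=week 1; Deploy=week 1.

week 2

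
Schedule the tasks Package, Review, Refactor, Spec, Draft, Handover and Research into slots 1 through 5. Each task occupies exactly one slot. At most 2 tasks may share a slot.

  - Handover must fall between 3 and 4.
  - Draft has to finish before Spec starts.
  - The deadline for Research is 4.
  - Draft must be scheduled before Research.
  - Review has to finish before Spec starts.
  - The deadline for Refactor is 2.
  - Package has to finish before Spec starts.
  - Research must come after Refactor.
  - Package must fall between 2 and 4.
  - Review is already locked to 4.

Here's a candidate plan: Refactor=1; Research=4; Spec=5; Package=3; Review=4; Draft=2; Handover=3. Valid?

Yes

Handover must fall between 3 and 4 — holds.
Package must fall between 2 and 4 — holds.
The deadline for Refactor is 2 — holds.
Review has to finish before Spec starts — holds.
At most 2 tasks may share a slot — holds.
Draft has to finish before Spec starts — holds.
Research must come after Refactor — holds.
Review is already locked to 4 — holds.
The deadline for Research is 4 — holds.
Draft must be scheduled before Research — holds.
Package has to finish before Spec starts — holds.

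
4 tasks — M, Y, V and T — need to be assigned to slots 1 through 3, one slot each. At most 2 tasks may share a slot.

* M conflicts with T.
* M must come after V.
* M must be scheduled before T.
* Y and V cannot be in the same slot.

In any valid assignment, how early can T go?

Precedence pushes T to at least 3.
T at 3 is achievable: V -> 1, M -> 2, Y -> 2, T -> 3.

3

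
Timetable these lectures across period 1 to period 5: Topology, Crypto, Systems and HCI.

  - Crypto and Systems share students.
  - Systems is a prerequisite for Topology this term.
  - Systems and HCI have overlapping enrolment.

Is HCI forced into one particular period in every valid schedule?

No

HCI can be period 1 (e.g. Systems=period 2; HCI=period 1; Topology=period 3; Crypto=period 1) or period 2 (e.g. Crypto=period 2; HCI=period 2; Systems=period 1; Topology=period 2).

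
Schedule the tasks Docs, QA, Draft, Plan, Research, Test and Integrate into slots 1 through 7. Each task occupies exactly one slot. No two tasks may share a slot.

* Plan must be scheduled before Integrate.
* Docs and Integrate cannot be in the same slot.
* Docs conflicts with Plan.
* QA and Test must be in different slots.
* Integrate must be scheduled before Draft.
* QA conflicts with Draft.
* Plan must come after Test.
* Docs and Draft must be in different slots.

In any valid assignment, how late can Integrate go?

6

Precedence pushes Integrate to at least 3; downstream work caps Integrate at 6.
Integrate at 6 is achievable: Research in 5, Test in 1, Draft in 7, Integrate in 6, Plan in 2, QA in 4, Docs in 3.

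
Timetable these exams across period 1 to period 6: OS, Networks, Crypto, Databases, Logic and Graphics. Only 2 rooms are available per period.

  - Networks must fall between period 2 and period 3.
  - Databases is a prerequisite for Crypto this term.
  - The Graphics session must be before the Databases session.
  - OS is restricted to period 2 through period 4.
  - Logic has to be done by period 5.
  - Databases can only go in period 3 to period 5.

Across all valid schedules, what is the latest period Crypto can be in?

Precedence pushes Crypto to at least period 4.
Crypto at period 6 is achievable: Graphics=period 1; Databases=period 3; Logic=period 1; Crypto=period 6; Networks=period 2; OS=period 2.

period 6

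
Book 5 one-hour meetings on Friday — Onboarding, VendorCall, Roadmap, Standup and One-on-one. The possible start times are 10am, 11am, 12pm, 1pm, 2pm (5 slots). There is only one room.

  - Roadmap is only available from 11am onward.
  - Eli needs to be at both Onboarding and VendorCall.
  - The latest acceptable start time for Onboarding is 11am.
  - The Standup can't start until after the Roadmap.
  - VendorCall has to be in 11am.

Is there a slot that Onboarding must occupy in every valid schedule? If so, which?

Onboarding's window is 10am–11am.
VendorCall is fixed at 11am, and Onboarding can't share a slot with VendorCall.
So Onboarding must be 10am.

10am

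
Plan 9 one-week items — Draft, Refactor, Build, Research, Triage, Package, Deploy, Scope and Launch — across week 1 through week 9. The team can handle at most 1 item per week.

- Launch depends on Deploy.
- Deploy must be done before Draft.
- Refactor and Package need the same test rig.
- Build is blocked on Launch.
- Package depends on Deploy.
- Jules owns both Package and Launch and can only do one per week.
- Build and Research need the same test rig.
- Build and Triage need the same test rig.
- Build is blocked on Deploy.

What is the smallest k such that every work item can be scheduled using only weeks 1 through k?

The precedence chain requires at least 3 distinct weeks.
With at most 1 per week and 9 work items, at least 9 weeks are needed.
9 works (last occupied week: week 9): for example Deploy in week 1, Build in week 3, Triage in week 8, Draft in week 4, Launch in week 2, Research in week 7, Scope in week 9, Package in week 5, Refactor in week 6.

9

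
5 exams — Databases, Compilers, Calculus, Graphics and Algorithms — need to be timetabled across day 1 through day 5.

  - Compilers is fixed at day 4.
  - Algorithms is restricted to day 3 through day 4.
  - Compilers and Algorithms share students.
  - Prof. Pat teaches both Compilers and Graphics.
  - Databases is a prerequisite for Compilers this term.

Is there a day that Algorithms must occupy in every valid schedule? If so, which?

day 3

Algorithms's window is day 3–day 4.
Compilers is fixed at day 4, and Algorithms can't share a day with Compilers.
So Algorithms must be day 3.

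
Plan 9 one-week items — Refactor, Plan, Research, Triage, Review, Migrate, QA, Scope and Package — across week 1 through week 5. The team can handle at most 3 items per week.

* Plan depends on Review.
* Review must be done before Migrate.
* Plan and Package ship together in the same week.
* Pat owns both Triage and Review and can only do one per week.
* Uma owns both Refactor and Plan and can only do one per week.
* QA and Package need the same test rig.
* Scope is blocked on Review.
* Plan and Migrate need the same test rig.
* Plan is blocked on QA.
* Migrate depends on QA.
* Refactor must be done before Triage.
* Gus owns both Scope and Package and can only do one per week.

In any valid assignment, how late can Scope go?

Precedence pushes Scope to at least week 2.
Scope at week 5 is achievable: Review -> week 1; Migrate -> week 3; QA -> week 1; Plan -> week 2; Triage -> week 2; Refactor -> week 1; Research -> week 3; Scope -> week 5; Package -> week 2.

week 5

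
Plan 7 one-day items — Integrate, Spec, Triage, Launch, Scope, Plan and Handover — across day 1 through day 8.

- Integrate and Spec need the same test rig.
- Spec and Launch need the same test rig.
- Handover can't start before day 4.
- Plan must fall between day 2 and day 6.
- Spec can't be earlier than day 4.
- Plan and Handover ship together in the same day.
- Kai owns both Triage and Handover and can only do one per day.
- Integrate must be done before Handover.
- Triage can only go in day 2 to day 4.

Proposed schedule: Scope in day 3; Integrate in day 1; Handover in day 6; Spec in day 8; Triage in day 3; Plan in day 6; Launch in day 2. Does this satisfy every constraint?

Valid

Plan must fall between day 2 and day 6 — holds.
Spec and Launch need the same test rig — holds.
Spec can't be earlier than day 4 — holds.
Kai owns both Triage and Handover and can only do one per day — holds.
Integrate and Spec need the same test rig — holds.
Plan and Handover ship together in the same day — holds.
Handover can't start before day 4 — holds.
Integrate must be done before Handover — holds.
Triage can only go in day 2 to day 4 — holds.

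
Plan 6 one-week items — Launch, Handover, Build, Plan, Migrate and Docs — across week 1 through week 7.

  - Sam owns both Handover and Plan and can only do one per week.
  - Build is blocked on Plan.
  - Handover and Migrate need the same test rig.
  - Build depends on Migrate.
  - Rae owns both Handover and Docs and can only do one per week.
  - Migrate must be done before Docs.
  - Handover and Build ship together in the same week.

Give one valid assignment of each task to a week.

Docs -> week 3, Launch -> week 1, Build -> week 2, Plan -> week 1, Migrate -> week 1, Handover -> week 2

Checking: Migrate(week 1) before Docs(week 3); Migrate(week 1) before Build(week 2); Plan(week 1) before Build(week 2); Handover(week 2) != Docs(week 3); Handover(week 2) != Plan(week 1); Handover(week 2) != Migrate(week 1); Handover = Build = week 2.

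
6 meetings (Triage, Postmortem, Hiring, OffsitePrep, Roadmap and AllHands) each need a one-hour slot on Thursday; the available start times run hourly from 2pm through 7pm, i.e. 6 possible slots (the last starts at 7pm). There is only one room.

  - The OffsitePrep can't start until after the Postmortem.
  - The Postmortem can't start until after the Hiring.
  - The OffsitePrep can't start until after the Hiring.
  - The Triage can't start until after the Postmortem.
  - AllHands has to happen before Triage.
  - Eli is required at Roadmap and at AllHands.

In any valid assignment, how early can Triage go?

5pm

Precedence pushes Triage to at least 4pm.
Triage at 5pm is achievable: Roadmap -> 7pm; OffsitePrep -> 6pm; Hiring -> 2pm; Triage -> 5pm; Postmortem -> 3pm; AllHands -> 4pm.
Nothing earlier works — the conflict and capacity constraints rule out every slot before 5pm.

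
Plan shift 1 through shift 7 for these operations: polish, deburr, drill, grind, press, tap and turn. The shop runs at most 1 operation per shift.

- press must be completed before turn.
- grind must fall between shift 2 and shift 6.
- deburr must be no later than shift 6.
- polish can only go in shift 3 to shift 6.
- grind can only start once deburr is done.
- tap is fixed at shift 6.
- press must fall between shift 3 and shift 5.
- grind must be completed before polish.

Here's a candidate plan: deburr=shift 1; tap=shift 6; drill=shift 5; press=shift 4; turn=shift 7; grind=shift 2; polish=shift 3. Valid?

Yes, all constraints hold

polish can only go in shift 3 to shift 6 — holds.
The shop runs at most 1 operation per shift — holds.
grind must fall between shift 2 and shift 6 — holds.
grind must be completed before polish — holds.
press must fall between shift 3 and shift 5 — holds.
tap is fixed at shift 6 — holds.
deburr must be no later than shift 6 — holds.
grind can only start once deburr is done — holds.
press must be completed before turn — holds.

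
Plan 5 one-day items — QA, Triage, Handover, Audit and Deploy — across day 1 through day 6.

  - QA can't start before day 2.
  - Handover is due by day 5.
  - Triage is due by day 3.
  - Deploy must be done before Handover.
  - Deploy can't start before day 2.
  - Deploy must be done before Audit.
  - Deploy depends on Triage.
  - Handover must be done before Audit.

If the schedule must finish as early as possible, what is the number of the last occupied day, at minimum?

day 4

The precedence chain requires at least 4 distinct days.
4 works (last occupied day: day 4): for example QA -> day 2, Audit -> day 4, Deploy -> day 2, Handover -> day 3, Triage -> day 1.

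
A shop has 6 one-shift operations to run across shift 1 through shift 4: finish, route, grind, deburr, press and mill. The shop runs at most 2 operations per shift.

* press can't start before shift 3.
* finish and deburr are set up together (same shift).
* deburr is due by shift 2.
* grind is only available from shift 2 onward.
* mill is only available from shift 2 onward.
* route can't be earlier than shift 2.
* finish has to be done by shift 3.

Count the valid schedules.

Splitting on finish: it can be shift 1 (36), shift 2 (6). Listing each branch's schedules as (route, grind, deburr, press, mill) by shift number:
finish=shift 1: (2,2,1,3,3) (2,2,1,3,4) (2,2,1,4,3) (2,2,1,4,4) (2,3,1,3,2) (2,3,1,3,4) (2,3,1,4,2) (2,3,1,4,3) (2,3,1,4,4) (2,4,1,3,2) (2,4,1,3,3) (2,4,1,3,4) (2,4,1,4,2) (2,4,1,4,3) (3,2,1,3,2) (3,2,1,3,4) (3,2,1,4,2) (3,2,1,4,3) (3,2,1,4,4) (3,3,1,4,2) (3,3,1,4,4) (3,4,1,3,2) (3,4,1,3,4) (3,4,1,4,2) (3,4,1,4,3) (4,2,1,3,2) (4,2,1,3,3) (4,2,1,3,4) (4,2,1,4,2) (4,2,1,4,3) (4,3,1,3,2) (4,3,1,3,4) (4,3,1,4,2) (4,3,1,4,3) (4,4,1,3,2) (4,4,1,3,3) — 36.
finish=shift 2: (3,3,2,4,4) (3,4,2,3,4) (3,4,2,4,3) (4,3,2,3,4) (4,3,2,4,3) (4,4,2,3,3) — 6.
Summing: 36 + 6 = 42.

42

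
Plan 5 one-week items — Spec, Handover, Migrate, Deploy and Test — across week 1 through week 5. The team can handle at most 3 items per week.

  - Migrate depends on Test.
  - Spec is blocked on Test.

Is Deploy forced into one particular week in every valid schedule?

No

Deploy can be week 1 (e.g. Migrate in week 2; Test in week 1; Spec in week 2; Handover in week 1; Deploy in week 1) or week 2 (e.g. Test -> week 1; Handover -> week 1; Deploy -> week 2; Migrate -> week 2; Spec -> week 2).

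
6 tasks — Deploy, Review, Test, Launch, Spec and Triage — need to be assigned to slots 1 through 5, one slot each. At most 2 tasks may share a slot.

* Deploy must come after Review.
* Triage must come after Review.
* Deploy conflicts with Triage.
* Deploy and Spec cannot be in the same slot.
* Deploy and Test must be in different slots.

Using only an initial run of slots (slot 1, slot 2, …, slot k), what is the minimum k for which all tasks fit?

The precedence chain requires at least 2 distinct slots.
With at most 2 per slot and 6 tasks, at least 3 slots are needed.
3 works (last occupied slot: 3): for example Spec -> 3; Launch -> 2; Review -> 1; Test -> 1; Deploy -> 2; Triage -> 3.

3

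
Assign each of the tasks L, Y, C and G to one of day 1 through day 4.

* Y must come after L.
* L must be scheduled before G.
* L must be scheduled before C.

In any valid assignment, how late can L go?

day 3

Downstream work caps L at day 3.
L at day 3 is achievable: G=day 4, L=day 3, Y=day 4, C=day 4.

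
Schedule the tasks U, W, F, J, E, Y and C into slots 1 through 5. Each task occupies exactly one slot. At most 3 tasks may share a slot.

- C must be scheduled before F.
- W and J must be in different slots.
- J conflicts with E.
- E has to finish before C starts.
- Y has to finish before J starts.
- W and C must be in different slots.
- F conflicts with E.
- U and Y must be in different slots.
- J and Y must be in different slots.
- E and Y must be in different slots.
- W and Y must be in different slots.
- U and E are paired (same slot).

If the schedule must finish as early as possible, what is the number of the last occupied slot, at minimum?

3

The precedence chain requires at least 3 distinct slots.
With at most 3 per slot and 7 tasks, at least 3 slots are needed.
3 works (last occupied slot: 3): for example E -> 1; W -> 1; J -> 3; C -> 2; Y -> 2; F -> 3; U -> 1.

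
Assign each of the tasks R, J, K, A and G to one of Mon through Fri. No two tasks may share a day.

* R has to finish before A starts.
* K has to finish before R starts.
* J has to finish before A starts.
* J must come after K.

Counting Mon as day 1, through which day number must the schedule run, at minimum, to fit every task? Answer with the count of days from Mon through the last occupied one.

5

The precedence chain requires at least 3 distinct days.
With at most 1 per day and 5 tasks, at least 5 days are needed.
5 works (last occupied day: Fri): for example R -> Tue, A -> Thu, G -> Fri, J -> Wed, K -> Mon.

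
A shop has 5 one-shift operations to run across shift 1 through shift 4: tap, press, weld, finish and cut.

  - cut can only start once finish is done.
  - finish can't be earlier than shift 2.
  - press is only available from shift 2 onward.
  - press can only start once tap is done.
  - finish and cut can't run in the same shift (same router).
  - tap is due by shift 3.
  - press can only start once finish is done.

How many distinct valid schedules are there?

Splitting on tap: it can be shift 1 (20), shift 2 (20), shift 3 (12). Listing each branch's schedules as (press, weld, finish, cut) by shift number:
tap=shift 1: (3,1,2,3) (3,1,2,4) (3,2,2,3) (3,2,2,4) (3,3,2,3) (3,3,2,4) (3,4,2,3) (3,4,2,4) (4,1,2,3) (4,1,2,4) (4,1,3,4) (4,2,2,3) (4,2,2,4) (4,2,3,4) (4,3,2,3) (4,3,2,4) (4,3,3,4) (4,4,2,3) (4,4,2,4) (4,4,3,4) — 20.
tap=shift 2: (3,1,2,3) (3,1,2,4) (3,2,2,3) (3,2,2,4) (3,3,2,3) (3,3,2,4) (3,4,2,3) (3,4,2,4) (4,1,2,3) (4,1,2,4) (4,1,3,4) (4,2,2,3) (4,2,2,4) (4,2,3,4) (4,3,2,3) (4,3,2,4) (4,3,3,4) (4,4,2,3) (4,4,2,4) (4,4,3,4) — 20.
tap=shift 3: (4,1,2,3) (4,1,2,4) (4,1,3,4) (4,2,2,3) (4,2,2,4) (4,2,3,4) (4,3,2,3) (4,3,2,4) (4,3,3,4) (4,4,2,3) (4,4,2,4) (4,4,3,4) — 12.
Summing: 20 + 20 + 12 = 52.

52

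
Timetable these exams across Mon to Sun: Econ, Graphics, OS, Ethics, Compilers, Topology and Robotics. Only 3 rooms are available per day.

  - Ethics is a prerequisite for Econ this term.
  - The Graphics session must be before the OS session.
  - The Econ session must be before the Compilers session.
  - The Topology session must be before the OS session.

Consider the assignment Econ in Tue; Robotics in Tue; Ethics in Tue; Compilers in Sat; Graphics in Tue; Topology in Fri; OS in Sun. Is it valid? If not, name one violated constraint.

No — it violates: Only 3 rooms are available per day

The Graphics session must be before the OS session — holds.
Ethics is a prerequisite for Econ this term — violated.
The Topology session must be before the OS session — holds.
Only 3 rooms are available per day — violated.
The Econ session must be before the Compilers session — holds.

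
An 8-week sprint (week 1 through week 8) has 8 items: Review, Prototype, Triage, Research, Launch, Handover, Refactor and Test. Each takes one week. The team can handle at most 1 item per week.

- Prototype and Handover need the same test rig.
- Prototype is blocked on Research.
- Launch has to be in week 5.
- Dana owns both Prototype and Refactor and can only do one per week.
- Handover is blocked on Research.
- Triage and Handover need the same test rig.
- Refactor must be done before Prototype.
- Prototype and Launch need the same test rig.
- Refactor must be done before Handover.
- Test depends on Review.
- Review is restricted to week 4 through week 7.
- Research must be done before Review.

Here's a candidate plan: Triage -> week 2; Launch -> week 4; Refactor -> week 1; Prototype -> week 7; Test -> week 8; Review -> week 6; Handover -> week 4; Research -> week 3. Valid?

No. Launch has to be in week 5 is not satisfied.

Research must be done before Review — holds.
Prototype and Launch need the same test rig — holds.
Dana owns both Prototype and Refactor and can only do one per week — holds.
Launch has to be in week 5 — violated.
Refactor must be done before Prototype — holds.
Prototype is blocked on Research — holds.
The team can handle at most 1 item per week — violated.
Prototype and Handover need the same test rig — holds.
Triage and Handover need the same test rig — holds.
Review is restricted to week 4 through week 7 — holds.
Handover is blocked on Research — holds.
Test depends on Review — holds.
Refactor must be done before Handover — holds.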